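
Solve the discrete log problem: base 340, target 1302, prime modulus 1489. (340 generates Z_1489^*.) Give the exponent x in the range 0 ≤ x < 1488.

939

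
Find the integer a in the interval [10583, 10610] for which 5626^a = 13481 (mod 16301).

Compute 5626^10583 mod 16301 = 4609, then multiply by 5626 repeatedly:
  5626^10583=4609  5626^10584=11644  5626^10585=11726  5626^10586=329  5626^10587=8941
  5626^10588=13481
Found 13481 at exponent 10588.

10588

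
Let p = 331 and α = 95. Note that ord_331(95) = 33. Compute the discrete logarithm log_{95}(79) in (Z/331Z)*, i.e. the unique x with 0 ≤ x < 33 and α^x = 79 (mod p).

31

Successive powers of 95 modulo 331:
  95^0=1  95^1=95  95^2=88  95^3=85  95^4=131  95^5=198
  95^6=274  95^7=212  95^8=280  95^9=120  95^10=146  95^11=299
  95^12=270  95^13=163  95^14=259  95^15=111  95^16=284  95^17=169
  95^18=167  95^19=308  95^20=132  95^21=293  95^22=31  95^23=297
  95^24=80  95^25=318  95^26=89  95^27=180  95^28=219  95^29=283
  95^30=74  95^31=79
So 95^31 ≡ 79 (mod 331), giving x = 31.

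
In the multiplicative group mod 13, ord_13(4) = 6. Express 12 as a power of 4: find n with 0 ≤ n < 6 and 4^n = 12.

3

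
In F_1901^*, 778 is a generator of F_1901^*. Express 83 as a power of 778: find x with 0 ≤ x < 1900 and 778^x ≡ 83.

704

Baby-step giant-step with m = ceil(sqrt(1900)) = 44.
Baby table (778^j mod 1901 for j=0..43):
  0:1  1:778  2:766  3:935  4:1248  5:1434  6:1666  7:1567
  8:585  9:791  10:1375  11:1388  12:96  13:549  14:1298  15:413
  16:45  17:792  18:252  19:253  20:1031  21:1797  22:831  23:178
  24:1612  25:1377  26:1043  27:1628  28:518  29:1893  30:1380  31:1476
  32:124  33:1422  34:1835  35:1880  36:771  37:1023  38:1276  39:406
  40:302  41:1133  42:1311  43:1022
Giant step factor: 778^(-44) ≡ 1149 (mod 1901).
Scan 83·1149^i mod 1901 for i = 0, 1, …:
  i=0: 83   i=1: 317   i=2: 1142   i=3: 468
  i=4: 1650   i=5: 553   i=6: 463   i=7: 1608
  i=8: 1721   i=9: 389     …   i=15: 498
  i=16: 1
Match at i=16, j=0: x = 16·44 + 0 = 704.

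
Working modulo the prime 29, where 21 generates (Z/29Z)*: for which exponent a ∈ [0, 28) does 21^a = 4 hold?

10

Successive powers of 21 modulo 29:
  21^0=1  21^1=21  21^2=6  21^3=10  21^4=7  21^5=2
  21^6=13  21^7=12  21^8=20  21^9=14  21^10=4
So 21^10 ≡ 4 (mod 29), giving a = 10.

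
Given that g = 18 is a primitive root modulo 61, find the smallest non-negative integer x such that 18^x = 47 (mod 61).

Successive powers of 18 modulo 61:
  18^0=1  18^1=18  18^2=19  18^3=37  18^4=56  18^5=32
  18^6=27  18^7=59  18^8=25  18^9=23  18^10=48  18^11=10
  18^12=58  18^13=7  18^14=4  18^15=11  18^16=15  18^17=26
  18^18=41  18^19=6  18^20=47
So 18^20 ≡ 47 (mod 61), giving x = 20.

20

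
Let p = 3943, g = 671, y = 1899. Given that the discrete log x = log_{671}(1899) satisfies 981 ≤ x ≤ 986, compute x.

982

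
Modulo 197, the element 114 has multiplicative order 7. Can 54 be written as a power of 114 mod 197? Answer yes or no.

⟨114⟩ has order 7; its elements mod 197 are {1, 36, 104, 114, 164, 178, 191}.
54 is not in this set.

no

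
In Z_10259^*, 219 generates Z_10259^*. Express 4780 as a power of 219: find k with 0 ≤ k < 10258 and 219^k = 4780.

Baby-step giant-step with m = ceil(sqrt(10258)) = 102.
Baby table (219^j mod 10259 for j=0..101):
  0:1  1:219  2:6925  3:8502  4:5059  5:10208  6:9349  7:5890
  8:7535  9:8725  10:2601  11:5374  12:7380  13:5557  14:6421  15:716
  16:2919  17:3203  18:3845  19:817  20:4520  21:5016  22:791  23:9085
  24:9628  25:5437  26:659  27:695  28:8579  29:1404  30:9965  31:7427
  32:5591  33:3608  34:209  35:4735  36:806  37:2111  38:654  39:9859
  40:4731  41:10189  42:5188  43:7682  44:10141  45:4935  46:3570  47:2146
  48:8319  49:6018  50:4790  51:2592  52:3403  53:6609  54:852  55:1926
  56:1175  57:850  58:1488  59:7843  60:4364  61:1629  62:7945  63:6184
  64:108  65:3134  66:9252  67:5165  68:2645  69:4751  70:4310  71:62
  72:3319  73:8731  74:3915  75:5888  76:7097  77:5134  78:6115  79:5515
  80:7482  81:7377  82:4900  83:6164  84:5987  85:8260  86:3356  87:6575
  88:3665  89:2433  90:9618  91:3247  92:3222  93:8006  94:9284  95:1914
  96:8806  97:10081  98:2054  99:8689  100:4976  101:2290
Giant step factor: 219^(-102) ≡ 7514 (mod 10259).
Scan 4780·7514^i mod 10259 for i = 0, 1, …:
  i=0: 4780   i=1: 161   i=2: 9451   i=3: 2016
  i=4: 5940   i=5: 6510   i=6: 1228   i=7: 4351
  i=8: 8240   i=9: 2295     …   i=27: 5919
  i=28: 2601
Match at i=28, j=10: k = 28·102 + 10 = 2866.

2866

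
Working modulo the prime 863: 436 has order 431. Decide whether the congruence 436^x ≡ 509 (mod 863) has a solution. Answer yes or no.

509 ∈ ⟨436⟩ iff 509^431 ≡ 1 (mod 863), since |⟨436⟩| = 431.
509^431 mod 863 = 862.
Since 862 ≠ 1, 509 does not lie in the subgroup.

no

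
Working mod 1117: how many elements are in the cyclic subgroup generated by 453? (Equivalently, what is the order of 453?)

The order of 453 must divide p − 1 = 1116 = 2^2 · 3^2 · 31.
Divisors: 1, 2, 3, 4, 6, 9, 12, 18, 31, 36, 62, 93, 124, 186, 279, 372, 558, 1116.
Check each in increasing order: 453^1 ≡ 453;  453^2 ≡ 798;  453^3 ≡ 703;  453^4 ≡ 114;  453^6 ≡ 495;  453^9 ≡ 598;  453^12 ≡ 402;  453^18 ≡ 164;  453^31 ≡ 155;  453^36 ≡ 88;  453^62 ≡ 568;  453^93 ≡ 914;  453^124 ≡ 928;  453^186 ≡ 997;  453^279 ≡ 903;  453^372 ≡ 996;  453^558 ≡ 1116;  453^1116 ≡ 1.
Smallest exponent giving 1 is 1116.

1116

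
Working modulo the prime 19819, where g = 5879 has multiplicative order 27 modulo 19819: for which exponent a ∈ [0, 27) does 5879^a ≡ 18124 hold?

2

Successive powers of 5879 modulo 19819:
  5879^0=1  5879^1=5879  5879^2=18124
So 5879^2 ≡ 18124 (mod 19819), giving a = 2.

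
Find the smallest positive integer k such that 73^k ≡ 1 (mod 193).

192

The order of 73 must divide p − 1 = 192 = 2^6 · 3.
Divisors: 1, 2, 3, 4, 6, 8, 12, 16, 24, 32, 48, 64, 96, 192.
Check each in increasing order: 73^1 ≡ 73;  73^2 ≡ 118;  73^3 ≡ 122;  73^4 ≡ 28;  73^6 ≡ 23;  73^8 ≡ 12;  73^12 ≡ 143;  73^16 ≡ 144;  73^24 ≡ 184;  73^32 ≡ 85;  73^48 ≡ 81;  73^64 ≡ 84;  73^96 ≡ 192;  73^192 ≡ 1.
Smallest exponent giving 1 is 192.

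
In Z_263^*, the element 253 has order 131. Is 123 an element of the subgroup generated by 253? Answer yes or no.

no

123 ∈ ⟨253⟩ iff 123^131 ≡ 1 (mod 263), since |⟨253⟩| = 131.
123^131 mod 263 = 262.
Since 262 ≠ 1, 123 does not lie in the subgroup.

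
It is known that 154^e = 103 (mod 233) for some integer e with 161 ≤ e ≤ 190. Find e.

165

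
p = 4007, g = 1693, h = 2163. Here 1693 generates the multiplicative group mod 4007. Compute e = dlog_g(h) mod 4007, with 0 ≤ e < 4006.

Baby-step giant-step with m = ceil(sqrt(4006)) = 64.
Baby table (1693^j mod 4007 for j=0..63):
  0:1  1:1693  2:1244  3:2417  4:834  5:1498  6:3690  7:257
  8:2345  9:3155  10:84  11:1967  12:314  13:2678  14:1937  15:1615
  16:1421  17:1553  18:637  19:558  20:3049  21:941  22:2334  23:560
  24:2428  25:3429  26:3161  27:2228  28:1417  29:2795  30:3675  31:2911
  32:3720  33:2963  34:3602  35:3539  36:1062  37:2830  38:2825  39:2374
  40:161  41:97  42:3941  43:458  44:2043  45:758  46:1054  47:1307
  48:887  49:3073  50:1503  51:134  52:2470  53:2409  54:3318  55:3567
  56:382  57:1599  58:2382  59:1684  60:2035  61:3242  62:3123  63:2006
Giant step factor: 1693^(-64) ≡ 3545 (mod 4007).
Scan 2163·3545^i mod 4007 for i = 0, 1, …:
  i=0: 2163   i=1: 2444   i=2: 846   i=3: 1834
  i=4: 2176   i=5: 445   i=6: 2774   i=7: 652
  i=8: 3308   i=9: 2378     …   i=32: 2635
  i=33: 758
Match at i=33, j=45: e = 33·64 + 45 = 2157.

2157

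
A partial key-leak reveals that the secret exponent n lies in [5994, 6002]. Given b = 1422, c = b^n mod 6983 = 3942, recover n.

6002

Compute 1422^5994 mod 6983 = 2269, then multiply by 1422 repeatedly:
  1422^5994=2269  1422^5995=372  1422^5996=5259  1422^5997=6488  1422^5998=1393
  1422^5999=4657  1422^6000=2370  1422^6001=4334  1422^6002=3942
Found 3942 at exponent 6002.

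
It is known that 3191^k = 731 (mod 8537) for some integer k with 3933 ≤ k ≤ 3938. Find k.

3937

Compute 3191^3933 mod 8537 = 6532, then multiply by 3191 repeatedly:
  3191^3933=6532  3191^3934=4795  3191^3935=2541  3191^3936=6718  3191^3937=731
Found 731 at exponent 3937.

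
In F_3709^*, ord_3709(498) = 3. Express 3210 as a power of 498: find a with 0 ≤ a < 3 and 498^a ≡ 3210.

Successive powers of 498 modulo 3709:
  498^0=1  498^1=498  498^2=3210
So 498^2 ≡ 3210 (mod 3709), giving a = 2.

2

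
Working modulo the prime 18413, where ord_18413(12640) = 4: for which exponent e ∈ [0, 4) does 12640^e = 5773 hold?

3

Successive powers of 12640 modulo 18413:
  12640^0=1  12640^1=12640  12640^2=18412  12640^3=5773
So 12640^3 ≡ 5773 (mod 18413), giving e = 3.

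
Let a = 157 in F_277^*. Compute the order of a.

23

The order of 157 must divide p − 1 = 276 = 2^2 · 3 · 23.
Divisors: 1, 2, 3, 4, 6, 12, 23, 46, 69, 92, 138, 276.
Check each in increasing order: 157^1 ≡ 157;  157^2 ≡ 273;  157^3 ≡ 203;  157^4 ≡ 16;  157^6 ≡ 213;  157^12 ≡ 218;  157^23 ≡ 1.
Smallest exponent giving 1 is 23.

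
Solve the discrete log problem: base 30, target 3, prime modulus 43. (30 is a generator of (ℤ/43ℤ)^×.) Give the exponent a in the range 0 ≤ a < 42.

23

Successive powers of 30 modulo 43:
  30^0=1  30^1=30  30^2=40  30^3=39  30^4=9  30^5=12
  30^6=16  30^7=7  30^8=38  30^9=22  30^10=15  30^11=20
  30^12=41  30^13=26  30^14=6  30^15=8  30^16=25  30^17=19
  30^18=11  30^19=29  30^20=10  30^21=42  30^22=13  30^23=3
So 30^23 ≡ 3 (mod 43), giving a = 23.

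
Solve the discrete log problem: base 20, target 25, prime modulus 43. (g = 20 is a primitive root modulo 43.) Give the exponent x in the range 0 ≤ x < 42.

Baby-step giant-step with m = ceil(sqrt(42)) = 7.
Baby table (20^j mod 43 for j=0..6):
  0:1  1:20  2:13  3:2  4:40  5:26  6:4
Giant step factor: 20^(-7) ≡ 7 (mod 43).
Scan 25·7^i mod 43 for i = 0, 1, …:
  i=0: 25   i=1: 3   i=2: 21   i=3: 18
  i=4: 40
Match at i=4, j=4: x = 4·7 + 4 = 32.

32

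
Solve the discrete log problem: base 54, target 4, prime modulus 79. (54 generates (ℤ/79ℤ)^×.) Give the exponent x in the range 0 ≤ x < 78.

68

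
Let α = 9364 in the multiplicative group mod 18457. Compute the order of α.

18456

The order of 9364 must divide p − 1 = 18456 = 2^3 · 3 · 769.
Divisors: 1, 2, 3, 4, 6, 8, 12, 24, 769, 1538, 2307, 3076, 4614, 6152, 9228, 18456.
Check each in increasing order: 9364^1 ≡ 9364;  9364^2 ≡ 13746;  9364^3 ≡ 16883;  9364^4 ≡ 8207;  9364^6 ≡ 4238;  9364^8 ≡ 5256;  9364^12 ≡ 1983;  9364^24 ≡ 948;  9364^769 ≡ 13027;  9364^1538 ≡ 9071;  9364^2307 ≡ 6203;  9364^3076 ≡ 1735;  9364^4614 ≡ 12821;  9364^6152 ≡ 1734;  9364^9228 ≡ 18456;  9364^18456 ≡ 1.
Smallest exponent giving 1 is 18456.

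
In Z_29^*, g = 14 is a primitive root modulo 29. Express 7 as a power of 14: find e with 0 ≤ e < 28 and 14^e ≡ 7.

16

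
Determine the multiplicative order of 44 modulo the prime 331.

330

The order of 44 must divide p − 1 = 330 = 2 · 3 · 5 · 11.
Divisors: 1, 2, 3, 5, 6, 10, 11, 15, 22, 30, 33, 55, 66, 110, 165, 330.
Check each in increasing order: 44^1 ≡ 44;  44^2 ≡ 281;  44^3 ≡ 117;  44^5 ≡ 108;  44^6 ≡ 118;  44^10 ≡ 79;  44^11 ≡ 166;  44^15 ≡ 257;  44^22 ≡ 83;  44^30 ≡ 180;  44^33 ≡ 207;  44^55 ≡ 300;  44^66 ≡ 150;  44^110 ≡ 299;  44^165 ≡ 330;  44^330 ≡ 1.
Smallest exponent giving 1 is 330.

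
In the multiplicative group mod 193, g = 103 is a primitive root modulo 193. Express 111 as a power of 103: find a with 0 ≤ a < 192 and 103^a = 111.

139

Baby-step giant-step with m = ceil(sqrt(192)) = 14.
Baby table (103^j mod 193 for j=0..13):
  0:1  1:103  2:187  3:154  4:36  5:41  6:170  7:140
  8:138  9:125  10:137  11:22  12:143  13:61
Giant step factor: 103^(-14) ≡ 92 (mod 193).
Scan 111·92^i mod 193 for i = 0, 1, …:
  i=0: 111   i=1: 176   i=2: 173   i=3: 90
  i=4: 174   i=5: 182   i=6: 146   i=7: 115
  i=8: 158   i=9: 61
Match at i=9, j=13: a = 9·14 + 13 = 139.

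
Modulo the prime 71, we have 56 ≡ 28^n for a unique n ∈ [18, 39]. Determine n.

23

Compute 28^18 mod 71 = 16, then multiply by 28 repeatedly:
  28^18=16  28^19=22  28^20=48  28^21=66  28^22=2
  28^23=56
Found 56 at exponent 23.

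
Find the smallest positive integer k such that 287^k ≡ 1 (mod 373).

The order of 287 must divide p − 1 = 372 = 2^2 · 3 · 31.
Divisors: 1, 2, 3, 4, 6, 12, 31, 62, 93, 124, 186, 372.
Check each in increasing order: 287^1 ≡ 287;  287^2 ≡ 309;  287^3 ≡ 282;  287^4 ≡ 366;  287^6 ≡ 75;  287^12 ≡ 30;  287^31 ≡ 372;  287^62 ≡ 1.
Smallest exponent giving 1 is 62.

62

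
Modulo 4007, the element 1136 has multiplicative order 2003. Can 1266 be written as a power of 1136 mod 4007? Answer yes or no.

1266 ∈ ⟨1136⟩ iff 1266^2003 ≡ 1 (mod 4007), since |⟨1136⟩| = 2003.
1266^2003 mod 4007 = 4006.
Since 4006 ≠ 1, 1266 does not lie in the subgroup.

no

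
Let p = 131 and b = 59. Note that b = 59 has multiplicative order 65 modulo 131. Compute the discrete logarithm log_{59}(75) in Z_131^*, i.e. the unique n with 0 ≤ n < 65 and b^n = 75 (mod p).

Baby-step giant-step with m = ceil(sqrt(65)) = 9.
Baby table (59^j mod 131 for j=0..8):
  0:1  1:59  2:75  3:102  4:123  5:52  6:55  7:101
  8:64
Giant step factor: 59^(-9) ≡ 74 (mod 131).
Scan 75·74^i mod 131 for i = 0, 1, …:
  i=0: 75
Match at i=0, j=2: n = 0·9 + 2 = 2.

2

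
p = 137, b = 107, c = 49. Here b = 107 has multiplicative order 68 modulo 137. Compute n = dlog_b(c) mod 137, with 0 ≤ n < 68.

50

Baby-step giant-step with m = ceil(sqrt(68)) = 9.
Baby table (107^j mod 137 for j=0..8):
  0:1  1:107  2:78  3:126  4:56  5:101  6:121  7:69
  8:122
Giant step factor: 107^(-9) ≡ 130 (mod 137).
Scan 49·130^i mod 137 for i = 0, 1, …:
  i=0: 49   i=1: 68   i=2: 72   i=3: 44
  i=4: 103   i=5: 101
Match at i=5, j=5: n = 5·9 + 5 = 50.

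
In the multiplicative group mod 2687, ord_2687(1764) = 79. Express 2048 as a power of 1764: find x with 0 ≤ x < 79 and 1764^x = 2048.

Baby-step giant-step with m = ceil(sqrt(79)) = 9.
Baby table (1764^j mod 2687 for j=0..8):
  0:1  1:1764  2:150  3:1274  4:1004  5:323  6:128  7:84
  8:391
Giant step factor: 1764^(-9) ≡ 251 (mod 2687).
Scan 2048·251^i mod 2687 for i = 0, 1, …:
  i=0: 2048   i=1: 831   i=2: 1682   i=3: 323
Match at i=3, j=5: x = 3·9 + 5 = 32.

32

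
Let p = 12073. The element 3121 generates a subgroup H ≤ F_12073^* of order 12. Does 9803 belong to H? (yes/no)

yes

⟨3121⟩ has order 12; its elements mod 12073 are {1, 940, 2181, 2270, 2271, 3121, 8952, 9802, 9803, 9892, 11133, 12072}.
9803 is in this set.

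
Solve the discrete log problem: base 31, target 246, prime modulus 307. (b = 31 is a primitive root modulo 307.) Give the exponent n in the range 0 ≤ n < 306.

40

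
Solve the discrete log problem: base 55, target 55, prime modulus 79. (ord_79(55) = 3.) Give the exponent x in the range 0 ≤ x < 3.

1

Successive powers of 55 modulo 79:
  55^0=1  55^1=55
So 55^1 ≡ 55 (mod 79), giving x = 1.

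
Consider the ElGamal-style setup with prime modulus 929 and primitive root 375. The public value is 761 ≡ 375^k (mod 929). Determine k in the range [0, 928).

8

Baby-step giant-step with m = ceil(sqrt(928)) = 31.
Baby table (375^j mod 929 for j=0..30):
  0:1  1:375  2:346  3:619  4:804  5:504  6:413  7:661
  8:761  9:172  10:399  11:56  12:562  13:796  14:291  15:432
  16:354  17:832  18:785  19:811  20:342  21:48  22:349  23:815
  24:913  25:503  26:38  27:315  28:142  29:297  30:824
Giant step factor: 375^(-31) ≡ 700 (mod 929).
Scan 761·700^i mod 929 for i = 0, 1, …:
  i=0: 761
Match at i=0, j=8: k = 0·31 + 8 = 8.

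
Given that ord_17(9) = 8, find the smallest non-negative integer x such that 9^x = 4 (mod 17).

6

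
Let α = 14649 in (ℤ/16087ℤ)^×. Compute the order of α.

The order of 14649 must divide p − 1 = 16086 = 2 · 3 · 7 · 383.
Divisors: 1, 2, 3, 6, 7, 14, 21, 42, 383, 766, 1149, 2298, 2681, 5362, 8043, 16086.
Check each in increasing order: 14649^1 ≡ 14649;  14649^2 ≡ 8708;  14649^3 ≡ 9669;  14649^6 ≡ 8004;  14649^7 ≡ 8540;  14649^14 ≡ 9229;  14649^21 ≡ 5447;  14649^42 ≡ 5381;  14649^383 ≡ 5108;  14649^766 ≡ 14637;  14649^1149 ≡ 9507;  14649^2298 ≡ 6283;  14649^2681 ≡ 16086;  14649^5362 ≡ 1.
Smallest exponent giving 1 is 5362.

5362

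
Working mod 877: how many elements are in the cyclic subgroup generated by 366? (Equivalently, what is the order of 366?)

73

The order of 366 must divide p − 1 = 876 = 2^2 · 3 · 73.
Divisors: 1, 2, 3, 4, 6, 12, 73, 146, 219, 292, 438, 876.
Check each in increasing order: 366^1 ≡ 366;  366^2 ≡ 652;  366^3 ≡ 88;  366^4 ≡ 636;  366^6 ≡ 728;  366^12 ≡ 276;  366^73 ≡ 1.
Smallest exponent giving 1 is 73.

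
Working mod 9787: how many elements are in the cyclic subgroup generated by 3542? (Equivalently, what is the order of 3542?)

The order of 3542 must divide p − 1 = 9786 = 2 · 3 · 7 · 233.
Divisors: 1, 2, 3, 6, 7, 14, 21, 42, 233, 466, 699, 1398, 1631, 3262, 4893, 9786.
Check each in increasing order: 3542^1 ≡ 3542;  3542^2 ≡ 8617;  3542^3 ≡ 5548;  3542^6 ≡ 189;  3542^7 ≡ 3922;  3542^14 ≡ 6707;  3542^21 ≡ 7185;  3542^42 ≡ 7587;  3542^233 ≡ 1287;  3542^466 ≡ 2366;  3542^699 ≡ 1285;  3542^1398 ≡ 7009;  3542^1631 ≡ 6756;  3542^3262 ≡ 6755;  3542^4893 ≡ 9786;  3542^9786 ≡ 1.
Smallest exponent giving 1 is 9786.

9786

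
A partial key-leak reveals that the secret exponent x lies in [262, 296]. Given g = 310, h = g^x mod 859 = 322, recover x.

282

Compute 310^262 mod 859 = 290, then multiply by 310 repeatedly:
  310^262=290  310^263=564  310^264=463  310^265=77  310^266=677
  310^267=274  310^268=758  310^269=473  310^270=600  310^271=456
  310^272=484  310^273=574  310^274=127  310^275=715  310^276=28
  310^277=90  310^278=412  310^279=588  310^280=172  310^281=62
  310^282=322
Found 322 at exponent 282.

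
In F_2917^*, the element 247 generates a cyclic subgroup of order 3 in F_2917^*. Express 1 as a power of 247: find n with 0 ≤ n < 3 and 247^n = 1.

0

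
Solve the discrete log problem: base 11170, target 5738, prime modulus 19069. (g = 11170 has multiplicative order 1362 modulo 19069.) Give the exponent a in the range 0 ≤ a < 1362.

Baby-step giant-step with m = ceil(sqrt(1362)) = 37.
Baby table (11170^j mod 19069 for j=0..36):
  0:1  1:11170  2:433  3:12153  4:15868  5:18274  6:6004  7:18076
  8:6348  9:8618  10:2748  11:13139  12:7606  13:6625  14:13530  15:8275
  16:4307  17:17172  18:15238  19:17635  20:180  21:8355  22:1664  23:13674
  24:14959  25:9452  26:12856  27:11950  28:17569  29:6651  30:17915  31:464
  32:15181  33:10222  34:13637  35:2118  36:12500
Giant step factor: 11170^(-37) ≡ 8336 (mod 19069).
Scan 5738·8336^i mod 19069 for i = 0, 1, …:
  i=0: 5738   i=1: 6916   i=2: 6189   i=3: 9859
  i=4: 16303   i=5: 16114   i=6: 4268   i=7: 14363
  i=8: 14786   i=9: 13149     …   i=18: 18929
  i=19: 15238
Match at i=19, j=18: a = 19·37 + 18 = 721.

721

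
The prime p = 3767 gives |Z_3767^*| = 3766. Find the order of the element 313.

The order of 313 must divide p − 1 = 3766 = 2 · 7 · 269.
Divisors: 1, 2, 7, 14, 269, 538, 1883, 3766.
Check each in increasing order: 313^1 ≡ 313;  313^2 ≡ 27;  313^7 ≡ 1734;  313^14 ≡ 690;  313^269 ≡ 2612;  313^538 ≡ 507;  313^1883 ≡ 1.
Smallest exponent giving 1 is 1883.

1883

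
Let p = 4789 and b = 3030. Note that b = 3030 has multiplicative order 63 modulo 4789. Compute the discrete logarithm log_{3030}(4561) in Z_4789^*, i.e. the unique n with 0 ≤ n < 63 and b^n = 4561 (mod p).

33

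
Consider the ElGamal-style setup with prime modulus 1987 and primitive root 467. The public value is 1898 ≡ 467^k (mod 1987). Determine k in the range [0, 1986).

Baby-step giant-step with m = ceil(sqrt(1986)) = 45.
Baby table (467^j mod 1987 for j=0..44):
  0:1  1:467  2:1506  3:1891  4:869  5:475  6:1268  7:30
  8:101  9:1466  10:1094  11:239  12:341  13:287  14:900  15:1043
  16:266  17:1028  18:1209  19:295  20:662  21:1169  22:1485  23:32
  24:1035  25:504  26:902  27:1977  28:1291  29:836  30:960  31:1245
  32:1211  33:1229  34:1687  35:977  36:1236  37:982  38:1584  39:564
  40:1104  41:935  42:1492  43:1314  44:1642
Giant step factor: 467^(-45) ≡ 1644 (mod 1987).
Scan 1898·1644^i mod 1987 for i = 0, 1, …:
  i=0: 1898   i=1: 722   i=2: 729   i=3: 315
  i=4: 1240   i=5: 1885   i=6: 1207   i=7: 1282
  i=8: 1388   i=9: 796     …   i=42: 321
  i=43: 1169
Match at i=43, j=21: k = 43·45 + 21 = 1956.

1956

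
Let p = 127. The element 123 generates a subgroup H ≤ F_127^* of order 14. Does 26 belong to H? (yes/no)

⟨123⟩ has order 14; its elements mod 127 are {1, 2, 4, 8, 16, 32, 63, 64, 95, 111, 119, 123, 125, 126}.
26 is not in this set.

no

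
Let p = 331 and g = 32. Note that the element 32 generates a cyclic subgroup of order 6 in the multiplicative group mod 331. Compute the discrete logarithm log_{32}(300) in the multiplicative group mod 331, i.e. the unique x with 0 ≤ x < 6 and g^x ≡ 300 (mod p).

5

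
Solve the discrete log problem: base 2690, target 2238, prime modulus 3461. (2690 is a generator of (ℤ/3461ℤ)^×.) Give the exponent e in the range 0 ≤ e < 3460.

Baby-step giant-step with m = ceil(sqrt(3460)) = 59.
Baby table (2690^j mod 3461 for j=0..58):
  0:1  1:2690  2:2610  3:1992  4:852  5:698  6:1758  7:1294
  8:2555  9:2865  10:2664  11:1890  12:3352  13:975  14:2773  15:915
  16:579  17:60  18:2194  19:855  20:1846  21:2666  22:348  23:1650
  24:1498  25:1016  26:2311  27:634  28:2648  29:382  30:3124  31:252
  32:2985  33:130  34:139  35:122  36:2846  37:8  38:754  39:114
  40:2092  41:3355  42:2123  43:220  44:3430  45:3135  46:2154  47:546
  48:1276  49:2589  50:878  51:1418  52:398  53:1171  54:480  55:247
  56:3379  57:924  58:562
Giant step factor: 2690^(-59) ≡ 501 (mod 3461).
Scan 2238·501^i mod 3461 for i = 0, 1, …:
  i=0: 2238   i=1: 3335   i=2: 2633   i=3: 492
  i=4: 761   i=5: 551   i=6: 2632   i=7: 3452
  i=8: 2413   i=9: 1024     …   i=49: 1040
  i=50: 1890
Match at i=50, j=11: e = 50·59 + 11 = 2961.

2961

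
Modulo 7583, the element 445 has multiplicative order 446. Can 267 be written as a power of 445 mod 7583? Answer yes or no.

no

267 ∈ ⟨445⟩ iff 267^446 ≡ 1 (mod 7583), since |⟨445⟩| = 446.
267^446 mod 7583 = 5391.
Since 5391 ≠ 1, 267 does not lie in the subgroup.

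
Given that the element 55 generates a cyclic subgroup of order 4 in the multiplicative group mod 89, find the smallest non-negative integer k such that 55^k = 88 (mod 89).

Successive powers of 55 modulo 89:
  55^0=1  55^1=55  55^2=88
So 55^2 ≡ 88 (mod 89), giving k = 2.

2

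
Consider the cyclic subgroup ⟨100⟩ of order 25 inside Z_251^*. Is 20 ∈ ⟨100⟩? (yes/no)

yes

⟨100⟩ has order 25; its elements mod 251 are {1, 4, 5, 16, 20, 25, 51, 63, 64, 69, 80, 91, 94, 100, 113, 123, 125, 149, 201, 204, 211, 219, 241, 243, 249}.
20 is in this set.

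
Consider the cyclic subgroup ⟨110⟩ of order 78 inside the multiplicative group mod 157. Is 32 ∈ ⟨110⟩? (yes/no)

32 ∈ ⟨110⟩ iff 32^78 ≡ 1 (mod 157), since |⟨110⟩| = 78.
32^78 mod 157 = 156.
Since 156 ≠ 1, 32 does not lie in the subgroup.

no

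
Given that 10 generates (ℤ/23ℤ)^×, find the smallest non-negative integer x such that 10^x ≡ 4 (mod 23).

Successive powers of 10 modulo 23:
  10^0=1  10^1=10  10^2=8  10^3=11  10^4=18  10^5=19
  10^6=6  10^7=14  10^8=2  10^9=20  10^10=16  10^11=22
  10^12=13  10^13=15  10^14=12  10^15=5  10^16=4
So 10^16 ≡ 4 (mod 23), giving x = 16.

16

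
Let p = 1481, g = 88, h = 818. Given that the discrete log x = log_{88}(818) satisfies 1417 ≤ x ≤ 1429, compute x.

1419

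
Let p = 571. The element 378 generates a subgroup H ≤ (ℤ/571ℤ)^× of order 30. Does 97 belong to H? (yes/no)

no

97 ∈ ⟨378⟩ iff 97^30 ≡ 1 (mod 571), since |⟨378⟩| = 30.
97^30 mod 571 = 563.
Since 563 ≠ 1, 97 does not lie in the subgroup.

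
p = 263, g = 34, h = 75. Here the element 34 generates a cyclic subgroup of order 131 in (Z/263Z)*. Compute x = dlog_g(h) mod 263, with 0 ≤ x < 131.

Baby-step giant-step with m = ceil(sqrt(131)) = 12.
Baby table (34^j mod 263 for j=0..11):
  0:1  1:34  2:104  3:117  4:33  5:70  6:13  7:179
  8:37  9:206  10:166  11:121
Giant step factor: 34^(-12) ≡ 249 (mod 263).
Scan 75·249^i mod 263 for i = 0, 1, …:
  i=0: 75   i=1: 2   i=2: 235   i=3: 129
  i=4: 35   i=5: 36   i=6: 22   i=7: 218
  i=8: 104
Match at i=8, j=2: x = 8·12 + 2 = 98.

98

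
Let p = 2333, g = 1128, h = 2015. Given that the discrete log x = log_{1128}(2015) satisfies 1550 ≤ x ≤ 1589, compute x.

1550

Compute 1128^1550 mod 2333 = 2015, then multiply by 1128 repeatedly:
  1128^1550=2015
Found 2015 at exponent 1550.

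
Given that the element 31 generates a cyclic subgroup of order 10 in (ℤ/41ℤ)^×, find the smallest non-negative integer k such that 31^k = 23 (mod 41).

Successive powers of 31 modulo 41:
  31^0=1  31^1=31  31^2=18  31^3=25  31^4=37  31^5=40
  31^6=10  31^7=23
So 31^7 ≡ 23 (mod 41), giving k = 7.

7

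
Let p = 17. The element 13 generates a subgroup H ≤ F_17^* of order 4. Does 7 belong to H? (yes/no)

⟨13⟩ has order 4; its elements mod 17 are {1, 4, 13, 16}.
7 is not in this set.

no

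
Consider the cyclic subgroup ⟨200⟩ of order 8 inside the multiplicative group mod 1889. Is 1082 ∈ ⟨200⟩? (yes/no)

⟨200⟩ has order 8; its elements mod 1889 are {1, 85, 200, 331, 1558, 1689, 1804, 1888}.
1082 is not in this set.

no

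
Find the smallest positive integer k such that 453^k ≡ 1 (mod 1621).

540

The order of 453 must divide p − 1 = 1620 = 2^2 · 3^4 · 5.
Divisors: 1, 2, 3, 4, 5, 6, 9, 10, 12, 15, 18, 20, 27, 30, 36, 45, 54, 60, 81, 90, 108, 135, 162, 180, 270, 324, 405, 540, 810, 1620.
Check each in increasing order: 453^1 ≡ 453;  453^2 ≡ 963;  453^3 ≡ 190;  453^4 ≡ 157;  453^5 ≡ 1418;  453^6 ≡ 438;  453^9 ≡ 549;  453^10 ≡ 684;  453^12 ≡ 566;  453^15 ≡ 554;  453^18 ≡ 1516;  453^20 ≡ 1008;  453^27 ≡ 711;  453^30 ≡ 547;  453^36 ≡ 1299;  453^45 ≡ 1532;  453^54 ≡ 1390;  453^60 ≡ 945;  453^81 ≡ 1101;  453^90 ≡ 1437;  453^108 ≡ 1489;  453^135 ≡ 166;  453^162 ≡ 1314;  453^180 ≡ 1436;  453^270 ≡ 1620;  453^324 ≡ 231;  453^405 ≡ 1455;  453^540 ≡ 1.
Smallest exponent giving 1 is 540.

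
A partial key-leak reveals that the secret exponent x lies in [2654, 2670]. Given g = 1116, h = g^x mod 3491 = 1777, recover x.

2667

Compute 1116^2654 mod 3491 = 2369, then multiply by 1116 repeatedly:
  1116^2654=2369  1116^2655=1117  1116^2656=285  1116^2657=379  1116^2658=553
  1116^2659=2732  1116^2660=1269  1116^2661=2349  1116^2662=3234  1116^2663=2941
  1116^2664=616  1116^2665=3220  1116^2666=1281  1116^2667=1777
Found 1777 at exponent 2667.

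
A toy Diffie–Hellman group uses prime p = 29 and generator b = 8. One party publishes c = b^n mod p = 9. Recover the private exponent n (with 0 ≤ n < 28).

22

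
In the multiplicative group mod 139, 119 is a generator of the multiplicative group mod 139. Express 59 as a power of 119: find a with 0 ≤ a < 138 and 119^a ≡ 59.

81

Baby-step giant-step with m = ceil(sqrt(138)) = 12.
Baby table (119^j mod 139 for j=0..11):
  0:1  1:119  2:122  3:62  4:11  5:58  6:91  7:126
  8:121  9:82  10:28  11:135
Giant step factor: 119^(-12) ≡ 106 (mod 139).
Scan 59·106^i mod 139 for i = 0, 1, …:
  i=0: 59   i=1: 138   i=2: 33   i=3: 23
  i=4: 75   i=5: 27   i=6: 82
Match at i=6, j=9: a = 6·12 + 9 = 81.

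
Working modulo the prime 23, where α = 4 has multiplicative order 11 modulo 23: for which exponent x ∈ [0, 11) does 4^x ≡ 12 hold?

Successive powers of 4 modulo 23:
  4^0=1  4^1=4  4^2=16  4^3=18  4^4=3  4^5=12
So 4^5 ≡ 12 (mod 23), giving x = 5.

5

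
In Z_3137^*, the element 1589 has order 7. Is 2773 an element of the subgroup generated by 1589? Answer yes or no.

yes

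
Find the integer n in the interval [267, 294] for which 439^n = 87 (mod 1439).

Compute 439^267 mod 1439 = 785, then multiply by 439 repeatedly:
  439^267=785  439^268=694  439^269=1037  439^270=519  439^271=479
  439^272=187  439^273=70  439^274=511  439^275=1284  439^276=1027
  439^277=446  439^278=90  439^279=657  439^280=623  439^281=87
Found 87 at exponent 281.

281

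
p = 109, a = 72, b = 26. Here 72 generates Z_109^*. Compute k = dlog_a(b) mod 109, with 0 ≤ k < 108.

Baby-step giant-step with m = ceil(sqrt(108)) = 11.
Baby table (72^j mod 109 for j=0..10):
  0:1  1:72  2:61  3:32  4:15  5:99  6:43  7:44
  8:7  9:68  10:100
Giant step factor: 72^(-11) ≡ 91 (mod 109).
Scan 26·91^i mod 109 for i = 0, 1, …:
  i=0: 26   i=1: 77   i=2: 31   i=3: 96
  i=4: 16   i=5: 39   i=6: 61
Match at i=6, j=2: k = 6·11 + 2 = 68.

68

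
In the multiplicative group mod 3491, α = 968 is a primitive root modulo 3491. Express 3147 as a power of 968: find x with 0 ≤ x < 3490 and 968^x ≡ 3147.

Baby-step giant-step with m = ceil(sqrt(3490)) = 60.
Baby table (968^j mod 3491 for j=0..59):
  0:1  1:968  2:1436  3:630  4:2406  5:511  6:2417  7:686
  8:758  9:634  10:2787  11:2764  12:1446  13:3328  14:2802  15:3320
  16:2040  17:2305  18:491  19:512  20:3385  21:2122  22:1388  23:3040
  24:3298  25:1690  26:2132  27:595  28:3436  29:2616  30:1313  31:260
  32:328  33:3314  34:3214  35:671  36:202  37:40  38:319  39:1584
  40:763  41:1983  42:2985  43:2423  44:3003  45:2392  46:923  47:3259
  48:2339  49:1984  50:462  51:368  52:142  53:1307  54:1434  55:2185
  56:3025  57:2742  58:1096  59:3155
Giant step factor: 968^(-60) ≡ 2572 (mod 3491).
Scan 3147·2572^i mod 3491 for i = 0, 1, …:
  i=0: 3147   i=1: 1946   i=2: 2509   i=3: 1780
  i=4: 1459   i=5: 3214
Match at i=5, j=34: x = 5·60 + 34 = 334.

334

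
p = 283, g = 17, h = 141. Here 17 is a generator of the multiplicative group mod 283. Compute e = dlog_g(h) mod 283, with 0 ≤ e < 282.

Baby-step giant-step with m = ceil(sqrt(282)) = 17.
Baby table (17^j mod 283 for j=0..16):
  0:1  1:17  2:6  3:102  4:36  5:46  6:216  7:276
  8:164  9:241  10:135  11:31  12:244  13:186  14:49  15:267
  16:11
Giant step factor: 17^(-17) ≡ 56 (mod 283).
Scan 141·56^i mod 283 for i = 0, 1, …:
  i=0: 141   i=1: 255   i=2: 130   i=3: 205
  i=4: 160   i=5: 187   i=6: 1
Match at i=6, j=0: e = 6·17 + 0 = 102.

102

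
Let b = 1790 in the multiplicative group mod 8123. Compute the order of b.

8122

The order of 1790 must divide p − 1 = 8122 = 2 · 31 · 131.
Divisors: 1, 2, 31, 62, 131, 262, 4061, 8122.
Check each in increasing order: 1790^1 ≡ 1790;  1790^2 ≡ 3638;  1790^31 ≡ 5322;  1790^62 ≡ 6906;  1790^131 ≡ 2361;  1790^262 ≡ 1943;  1790^4061 ≡ 8122;  1790^8122 ≡ 1.
Smallest exponent giving 1 is 8122.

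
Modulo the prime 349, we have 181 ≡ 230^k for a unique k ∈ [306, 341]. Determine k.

306

Compute 230^306 mod 349 = 181, then multiply by 230 repeatedly:
  230^306=181
Found 181 at exponent 306.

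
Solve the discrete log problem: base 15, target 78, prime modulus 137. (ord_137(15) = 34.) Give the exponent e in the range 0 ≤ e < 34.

Successive powers of 15 modulo 137:
  15^0=1  15^1=15  15^2=88  15^3=87  15^4=72  15^5=121
  15^6=34  15^7=99  15^8=115  15^9=81  15^10=119  15^11=4
  15^12=60  15^13=78
So 15^13 ≡ 78 (mod 137), giving e = 13.

13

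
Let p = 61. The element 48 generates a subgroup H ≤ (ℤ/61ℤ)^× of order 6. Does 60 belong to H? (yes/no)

⟨48⟩ has order 6; its elements mod 61 are {1, 13, 14, 47, 48, 60}.
60 is in this set.

yes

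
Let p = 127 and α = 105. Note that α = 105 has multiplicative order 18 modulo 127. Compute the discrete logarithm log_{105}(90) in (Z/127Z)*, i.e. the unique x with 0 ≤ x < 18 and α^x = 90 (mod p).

Successive powers of 105 modulo 127:
  105^0=1  105^1=105  105^2=103  105^3=20  105^4=68  105^5=28
  105^6=19  105^7=90
So 105^7 ≡ 90 (mod 127), giving x = 7.

7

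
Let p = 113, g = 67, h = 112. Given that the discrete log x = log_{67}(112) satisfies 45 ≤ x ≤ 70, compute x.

56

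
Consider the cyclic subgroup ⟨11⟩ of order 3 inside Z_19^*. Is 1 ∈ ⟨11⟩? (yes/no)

1 ∈ ⟨11⟩ iff 1^3 ≡ 1 (mod 19), since |⟨11⟩| = 3.
1^3 mod 19 = 1.
Since 1 = 1, 1 lies in the subgroup.

yes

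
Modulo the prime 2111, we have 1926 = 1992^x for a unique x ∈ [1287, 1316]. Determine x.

1294

Compute 1992^1287 mod 2111 = 252, then multiply by 1992 repeatedly:
  1992^1287=252  1992^1288=1677  1992^1289=982  1992^1290=1358  1992^1291=945
  1992^1292=1539  1992^1293=516  1992^1294=1926
Found 1926 at exponent 1294.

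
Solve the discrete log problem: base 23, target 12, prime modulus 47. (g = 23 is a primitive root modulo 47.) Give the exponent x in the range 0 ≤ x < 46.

2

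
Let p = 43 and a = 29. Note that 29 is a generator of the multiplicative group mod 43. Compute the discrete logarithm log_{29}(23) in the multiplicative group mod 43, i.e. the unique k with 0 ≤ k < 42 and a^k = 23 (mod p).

26

Successive powers of 29 modulo 43:
  29^0=1  29^1=29  29^2=24  29^3=8  29^4=17  29^5=20
  29^6=21  29^7=7  29^8=31  29^9=39  29^10=13  29^11=33
  29^12=11  29^13=18  29^14=6  29^15=2  29^16=15  29^17=5
  29^18=16  29^19=34  29^20=40  29^21=42  29^22=14  29^23=19
  29^24=35  29^25=26  29^26=23
So 29^26 ≡ 23 (mod 43), giving k = 26.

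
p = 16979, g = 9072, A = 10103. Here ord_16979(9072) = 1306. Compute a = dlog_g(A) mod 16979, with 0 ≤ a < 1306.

Baby-step giant-step with m = ceil(sqrt(1306)) = 37.
Baby table (9072^j mod 16979 for j=0..36):
  0:1  1:9072  2:3971  3:12453  4:12329  5:8015  6:8002  7:8919
  8:8233  9:16134  10:8668  11:6347  12:4195  13:7101  14:1946  15:12931
  16:2121  17:4505  18:907  19:10468  20:2149  21:3836  22:10221  23:2593
  24:7781  25:7529  26:13550  27:14619  28:599  29:848  30:1569  31:5566
  32:16185  33:12907  34:5120  35:11075  36:7657
Giant step factor: 9072^(-37) ≡ 12152 (mod 16979).
Scan 10103·12152^i mod 16979 for i = 0, 1, …:
  i=0: 10103   i=1: 13486   i=2: 564   i=3: 11191
  i=4: 8221   i=5: 14135   i=6: 8956   i=7: 14901
  i=8: 12896   i=9: 13001   i=10: 15536   i=11: 3971
Match at i=11, j=2: a = 11·37 + 2 = 409.

409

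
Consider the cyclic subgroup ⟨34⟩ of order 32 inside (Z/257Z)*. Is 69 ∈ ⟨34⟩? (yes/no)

no

69 ∈ ⟨34⟩ iff 69^32 ≡ 1 (mod 257), since |⟨34⟩| = 32.
69^32 mod 257 = 193.
Since 193 ≠ 1, 69 does not lie in the subgroup.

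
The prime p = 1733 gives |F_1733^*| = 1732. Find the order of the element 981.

The order of 981 must divide p − 1 = 1732 = 2^2 · 433.
Divisors: 1, 2, 4, 433, 866, 1732.
Check each in increasing order: 981^1 ≡ 981;  981^2 ≡ 546;  981^4 ≡ 40;  981^433 ≡ 1323;  981^866 ≡ 1732;  981^1732 ≡ 1.
Smallest exponent giving 1 is 1732.

1732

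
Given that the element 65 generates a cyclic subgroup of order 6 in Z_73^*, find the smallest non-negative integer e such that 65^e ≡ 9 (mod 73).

5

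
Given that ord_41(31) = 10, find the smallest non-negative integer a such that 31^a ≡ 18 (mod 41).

Successive powers of 31 modulo 41:
  31^0=1  31^1=31  31^2=18
So 31^2 ≡ 18 (mod 41), giving a = 2.

2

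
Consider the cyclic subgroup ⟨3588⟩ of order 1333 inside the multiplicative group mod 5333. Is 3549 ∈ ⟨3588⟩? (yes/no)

3549 ∈ ⟨3588⟩ iff 3549^1333 ≡ 1 (mod 5333), since |⟨3588⟩| = 1333.
3549^1333 mod 5333 = 1.
Since 1 = 1, 3549 lies in the subgroup.

yes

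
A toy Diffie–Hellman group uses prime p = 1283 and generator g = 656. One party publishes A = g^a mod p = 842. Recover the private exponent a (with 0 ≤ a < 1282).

1115

Baby-step giant-step with m = ceil(sqrt(1282)) = 36.
Baby table (656^j mod 1283 for j=0..35):
  0:1  1:656  2:531  3:643  4:984  5:155  6:323  7:193
  8:874  9:1126  10:931  11:28  12:406  13:755  14:42  15:609
  16:491  17:63  18:272  19:95  20:736  21:408  22:784  23:1104
  24:612  25:1176  26:373  27:918  28:481  29:1201  30:94  31:80
  32:1160  33:141  34:120  35:457
Giant step factor: 656^(-36) ≡ 916 (mod 1283).
Scan 842·916^i mod 1283 for i = 0, 1, …:
  i=0: 842   i=1: 189   i=2: 1202   i=3: 218
  i=4: 823   i=5: 747   i=6: 413   i=7: 1106
  i=8: 809   i=9: 753     …   i=29: 1072
  i=30: 457
Match at i=30, j=35: a = 30·36 + 35 = 1115.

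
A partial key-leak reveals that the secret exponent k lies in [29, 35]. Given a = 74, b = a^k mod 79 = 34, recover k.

35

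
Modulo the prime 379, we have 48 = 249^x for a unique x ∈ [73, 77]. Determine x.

Compute 249^73 mod 379 = 298, then multiply by 249 repeatedly:
  249^73=298  249^74=297  249^75=48
Found 48 at exponent 75.

75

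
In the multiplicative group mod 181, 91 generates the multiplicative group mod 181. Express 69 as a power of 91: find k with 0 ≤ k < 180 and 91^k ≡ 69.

71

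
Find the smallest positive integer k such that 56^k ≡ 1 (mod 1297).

81

The order of 56 must divide p − 1 = 1296 = 2^4 · 3^4.
Divisors: 1, 2, 3, 4, 6, 8, 9, 12, 16, 18, 24, 27, 36, 48, 54, 72, 81, 108, 144, 162, 216, 324, 432, 648, 1296.
Check each in increasing order: 56^1 ≡ 56;  56^2 ≡ 542;  56^3 ≡ 521;  56^4 ≡ 642;  56^6 ≡ 368;  56^8 ≡ 1015;  56^9 ≡ 1069;  56^12 ≡ 536;  56^16 ≡ 407;  56^18 ≡ 104;  56^24 ≡ 659;  56^27 ≡ 931;  56^36 ≡ 440;  56^48 ≡ 1083;  56^54 ≡ 365;  56^72 ≡ 347;  56^81 ≡ 1.
Smallest exponent giving 1 is 81.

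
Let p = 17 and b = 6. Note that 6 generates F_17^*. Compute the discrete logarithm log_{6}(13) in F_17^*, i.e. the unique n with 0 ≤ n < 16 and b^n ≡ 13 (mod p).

Successive powers of 6 modulo 17:
  6^0=1  6^1=6  6^2=2  6^3=12  6^4=4  6^5=7
  6^6=8  6^7=14  6^8=16  6^9=11  6^10=15  6^11=5
  6^12=13
So 6^12 ≡ 13 (mod 17), giving n = 12.

12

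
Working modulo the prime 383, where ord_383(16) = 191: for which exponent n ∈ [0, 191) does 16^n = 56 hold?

118

Baby-step giant-step with m = ceil(sqrt(191)) = 14.
Baby table (16^j mod 383 for j=0..13):
  0:1  1:16  2:256  3:266  4:43  5:305  6:284  7:331
  8:317  9:93  10:339  11:62  12:226  13:169
Giant step factor: 16^(-14) ≡ 50 (mod 383).
Scan 56·50^i mod 383 for i = 0, 1, …:
  i=0: 56   i=1: 119   i=2: 205   i=3: 292
  i=4: 46   i=5: 2   i=6: 100   i=7: 21
  i=8: 284
Match at i=8, j=6: n = 8·14 + 6 = 118.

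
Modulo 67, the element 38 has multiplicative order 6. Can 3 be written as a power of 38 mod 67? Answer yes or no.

no

3 ∈ ⟨38⟩ iff 3^6 ≡ 1 (mod 67), since |⟨38⟩| = 6.
3^6 mod 67 = 59.
Since 59 ≠ 1, 3 does not lie in the subgroup.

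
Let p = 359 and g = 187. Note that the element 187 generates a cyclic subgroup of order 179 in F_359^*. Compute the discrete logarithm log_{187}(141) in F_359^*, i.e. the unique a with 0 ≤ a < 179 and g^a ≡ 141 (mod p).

Baby-step giant-step with m = ceil(sqrt(179)) = 14.
Baby table (187^j mod 359 for j=0..13):
  0:1  1:187  2:146  3:18  4:135  5:115  6:324  7:276
  8:275  9:88  10:301  11:283  12:148  13:33
Giant step factor: 187^(-14) ≡ 132 (mod 359).
Scan 141·132^i mod 359 for i = 0, 1, …:
  i=0: 141   i=1: 303   i=2: 147   i=3: 18
Match at i=3, j=3: a = 3·14 + 3 = 45.

45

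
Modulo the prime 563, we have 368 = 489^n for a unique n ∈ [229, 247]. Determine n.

238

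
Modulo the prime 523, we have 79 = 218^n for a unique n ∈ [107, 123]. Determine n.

Compute 218^107 mod 523 = 108, then multiply by 218 repeatedly:
  218^107=108  218^108=9  218^109=393  218^110=425  218^111=79
Found 79 at exponent 111.

111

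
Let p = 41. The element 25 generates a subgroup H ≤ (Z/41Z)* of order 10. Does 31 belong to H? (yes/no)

⟨25⟩ has order 10; its elements mod 41 are {1, 4, 10, 16, 18, 23, 25, 31, 37, 40}.
31 is in this set.

yes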